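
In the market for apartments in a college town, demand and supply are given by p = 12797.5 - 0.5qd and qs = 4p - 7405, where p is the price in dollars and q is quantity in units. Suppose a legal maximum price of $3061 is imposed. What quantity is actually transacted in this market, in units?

4839

Rearranging demand gives qd = 25595 - 2p. Equilibrium: 25595 - 2p = 4p - 7405, so 33000 = 6p and p* = 5500, q* = 14595.
The ceiling of 3061 is below the equilibrium price 5500, so it binds.
At p = 3061: qd = 25595 - 2·3061 = 19473 and qs = 4·3061 - 7405 = 4839.
The quantity actually transacted is the short side, supply: 4839.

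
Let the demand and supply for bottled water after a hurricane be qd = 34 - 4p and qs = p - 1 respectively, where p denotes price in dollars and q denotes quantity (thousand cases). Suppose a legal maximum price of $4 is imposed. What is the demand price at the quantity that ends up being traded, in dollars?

Equilibrium: 34 - 4p = p - 1, so 35 = 5p and p* = 7, q* = 6.
Since 4 < 7, the ceiling is binding.
At p = 4: qd = 34 - 4·4 = 18 and qs = 4 - 1 = 3.
Only 3 units reach the market. On the demand curve, the marginal buyer's willingness to pay at q = 3 is (34 - 3)/4 = 7.75.

7.75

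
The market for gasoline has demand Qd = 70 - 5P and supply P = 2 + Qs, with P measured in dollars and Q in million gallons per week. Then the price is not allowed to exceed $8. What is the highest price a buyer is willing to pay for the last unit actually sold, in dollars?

12.8

Rearranging supply gives Qs = P - 2. Without the control the market clears where 70 - 5P = P - 2, i.e. P* = 12 and Q* = 10.
Since 8 < 12, the ceiling is binding.
At P = 8: Qd = 70 - 5·8 = 30 and Qs = 8 - 2 = 6.
Only 6 units reach the market. On the demand curve, the marginal buyer's willingness to pay at Q = 6 is (70 - 6)/5 = 12.8.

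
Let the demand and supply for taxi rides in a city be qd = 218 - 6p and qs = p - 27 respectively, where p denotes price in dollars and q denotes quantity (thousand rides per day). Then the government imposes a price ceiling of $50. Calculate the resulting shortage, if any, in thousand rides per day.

In a free market, 218 - 6p = p - 27 gives the equilibrium p* = 35, q* = 8.
Since 50 is above p* = 35, the ceiling does not bind and the free-market outcome prevails.
Since the control does not bind, there is no shortage.

0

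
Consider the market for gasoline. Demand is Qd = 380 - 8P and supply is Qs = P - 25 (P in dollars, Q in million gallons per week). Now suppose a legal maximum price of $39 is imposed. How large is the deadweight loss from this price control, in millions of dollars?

Equilibrium: 380 - 8P = P - 25, so 405 = 9P and P* = 45, Q* = 20.
The ceiling of 39 is below the equilibrium price 45, so it binds.
At P = 39: Qd = 380 - 8·39 = 68 and Qs = 39 - 25 = 14.
Quantity traded falls to 14. At Q = 14 the demand price is (380 - 14)/8 = 45.75 and the supply price is 25 + 14 = 39.
Deadweight loss = ½ · (45.75 - 39) · (20 - 14) = ½ · 6.75 · 6 = 20.25.

20.25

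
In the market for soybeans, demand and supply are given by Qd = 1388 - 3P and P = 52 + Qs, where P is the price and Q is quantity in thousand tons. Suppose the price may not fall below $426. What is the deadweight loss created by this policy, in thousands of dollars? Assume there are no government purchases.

26136

Rearranging supply gives Qs = P - 52. Without the control the market clears where 1388 - 3P = P - 52, i.e. P* = 360 and Q* = 308.
The floor of 426 is above the equilibrium price 360, so it binds.
At P = 426: Qd = 1388 - 3·426 = 110 and Qs = 426 - 52 = 374.
Quantity traded falls to 110. At Q = 110 the demand price is (1388 - 110)/3 = 426 and the supply price is 52 + 110 = 162.
Deadweight loss = ½ · (426 - 162) · (308 - 110) = ½ · 264 · 198 = 26136.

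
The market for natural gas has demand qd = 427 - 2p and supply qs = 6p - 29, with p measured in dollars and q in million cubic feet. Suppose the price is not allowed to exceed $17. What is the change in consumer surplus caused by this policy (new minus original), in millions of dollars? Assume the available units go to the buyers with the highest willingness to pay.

In a free market, 427 - 2p = 6p - 29 gives the equilibrium p* = 57, q* = 313.
The ceiling of 17 is below the equilibrium price 57, so it binds.
At p = 17: qd = 427 - 2·17 = 393 and qs = 6·17 - 29 = 73.
Consumer surplus without the control is ½ · (213.5 - 57) · 313 = 24492.25.
With the ceiling, 73 units are sold at 17 (assume they go to the highest-value buyers). The demand price at q = 73 is 177, so CS = ½ · [(213.5 - 17) + (177 - 17)] · 73 = 13012.25.
Change in consumer surplus = 13012.25 - 24492.25 = -11480.

-11480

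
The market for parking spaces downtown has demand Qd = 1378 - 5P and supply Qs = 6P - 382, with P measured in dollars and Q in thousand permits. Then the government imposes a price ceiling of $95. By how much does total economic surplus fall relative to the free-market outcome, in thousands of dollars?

27885

In a free market, 1378 - 5P = 6P - 382 gives the equilibrium P* = 160, Q* = 578.
The ceiling of 95 is below the equilibrium price 160, so it binds.
At P = 95: Qd = 1378 - 5·95 = 903 and Qs = 6·95 - 382 = 188.
Quantity traded falls to 188. At Q = 188 the demand price is (1378 - 188)/5 = 238 and the supply price is (382 + 188)/6 = 95.
Deadweight loss = ½ · (238 - 95) · (578 - 188) = ½ · 143 · 390 = 27885.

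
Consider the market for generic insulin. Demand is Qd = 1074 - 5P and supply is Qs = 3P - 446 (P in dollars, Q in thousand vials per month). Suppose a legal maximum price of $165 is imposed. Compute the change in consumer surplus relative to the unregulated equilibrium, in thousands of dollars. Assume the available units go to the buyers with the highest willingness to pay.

Equilibrium: 1074 - 5P = 3P - 446, so 1520 = 8P and P* = 190, Q* = 124.
Since 165 < 190, the ceiling is binding.
At P = 165: Qd = 1074 - 5·165 = 249 and Qs = 3·165 - 446 = 49.
Consumer surplus without the control is ½ · (214.8 - 190) · 124 = 1537.6.
With the ceiling, 49 units are sold at 165 (assume they go to the highest-value buyers). The demand price at Q = 49 is 205, so CS = ½ · [(214.8 - 165) + (205 - 165)] · 49 = 2200.1.
Change in consumer surplus = 2200.1 - 1537.6 = 662.5.

662.5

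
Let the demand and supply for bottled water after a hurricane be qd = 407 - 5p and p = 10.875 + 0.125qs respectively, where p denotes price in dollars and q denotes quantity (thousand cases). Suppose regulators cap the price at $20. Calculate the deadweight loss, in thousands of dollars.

3369.6

Rearranging supply gives qs = 8p - 87. Without the control the market clears where 407 - 5p = 8p - 87, i.e. p* = 38 and q* = 217.
Because the ceiling (20) lies below the market-clearing price, it is binding.
At p = 20: qd = 407 - 5·20 = 307 and qs = 8·20 - 87 = 73.
Quantity traded falls to 73. At q = 73 the demand price is (407 - 73)/5 = 66.8 and the supply price is (87 + 73)/8 = 20.
Deadweight loss = ½ · (66.8 - 20) · (217 - 73) = ½ · 46.8 · 144 = 3369.6.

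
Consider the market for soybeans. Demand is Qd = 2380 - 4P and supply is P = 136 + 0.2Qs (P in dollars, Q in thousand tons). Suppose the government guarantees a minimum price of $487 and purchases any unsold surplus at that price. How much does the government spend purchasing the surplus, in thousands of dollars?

644301

Rearranging supply gives Qs = 5P - 680. Equilibrium: 2380 - 4P = 5P - 680, so 3060 = 9P and P* = 340, Q* = 1020.
The floor of 487 is above the equilibrium price 340, so it binds.
At P = 487: Qd = 2380 - 4·487 = 432 and Qs = 5·487 - 680 = 1755.
Surplus = Qs - Qd = 1323.
Government expenditure = surplus × support price = 1323 × 487 = 644301.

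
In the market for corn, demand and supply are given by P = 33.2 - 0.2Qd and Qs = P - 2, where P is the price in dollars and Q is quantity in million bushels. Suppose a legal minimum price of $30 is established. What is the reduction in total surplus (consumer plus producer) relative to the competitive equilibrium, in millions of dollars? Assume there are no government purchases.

60

Rearranging demand gives Qd = 166 - 5P. Setting quantity demanded equal to quantity supplied, 166 - 5P = P - 2, gives P* = 28 and Q* = 26.
Because the floor (30) lies above the market-clearing price, it is binding.
At P = 30: Qd = 166 - 5·30 = 16 and Qs = 30 - 2 = 28.
Quantity traded falls to 16. At Q = 16 the demand price is (166 - 16)/5 = 30 and the supply price is 2 + 16 = 18.
Deadweight loss = ½ · (30 - 18) · (26 - 16) = ½ · 12 · 10 = 60.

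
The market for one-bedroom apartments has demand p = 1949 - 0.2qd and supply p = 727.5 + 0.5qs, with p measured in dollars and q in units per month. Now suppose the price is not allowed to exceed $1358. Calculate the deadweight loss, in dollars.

Rearranging demand gives qd = 9745 - 5p; rearranging supply gives qs = 2p - 1455. Setting quantity demanded equal to quantity supplied, 9745 - 5p = 2p - 1455, gives p* = 1600 and q* = 1745.
Since 1358 < 1600, the ceiling is binding.
At p = 1358: qd = 9745 - 5·1358 = 2955 and qs = 2·1358 - 1455 = 1261.
Quantity traded falls to 1261. At q = 1261 the demand price is (9745 - 1261)/5 = 1696.8 and the supply price is (1455 + 1261)/2 = 1358.
Deadweight loss = ½ · (1696.8 - 1358) · (1745 - 1261) = ½ · 338.8 · 484 = 81989.6.

81989.6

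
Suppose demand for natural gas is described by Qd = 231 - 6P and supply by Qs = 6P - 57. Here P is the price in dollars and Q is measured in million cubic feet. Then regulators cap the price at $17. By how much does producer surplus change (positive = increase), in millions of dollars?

-462

Equilibrium: 231 - 6P = 6P - 57, so 288 = 12P and P* = 24, Q* = 87.
Since 17 < 24, the ceiling is binding.
At P = 17: Qd = 231 - 6·17 = 129 and Qs = 6·17 - 57 = 45.
Producer surplus without the control is ½ · (24 - 9.5) · 87 = 630.75.
With the ceiling, producers sell 45 units at 17, so PS = ½ · (17 - 9.5) · 45 = 168.75.
Change in producer surplus = 168.75 - 630.75 = -462.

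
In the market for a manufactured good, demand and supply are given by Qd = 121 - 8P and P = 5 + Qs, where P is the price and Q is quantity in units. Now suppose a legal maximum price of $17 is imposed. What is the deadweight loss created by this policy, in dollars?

0

Rearranging supply gives Qs = P - 5. Equilibrium: 121 - 8P = P - 5, so 126 = 9P and P* = 14, Q* = 9.
Since 17 is above P* = 14, the ceiling does not bind and the free-market outcome prevails.
Since the control does not bind, no trades are prevented and deadweight loss is zero.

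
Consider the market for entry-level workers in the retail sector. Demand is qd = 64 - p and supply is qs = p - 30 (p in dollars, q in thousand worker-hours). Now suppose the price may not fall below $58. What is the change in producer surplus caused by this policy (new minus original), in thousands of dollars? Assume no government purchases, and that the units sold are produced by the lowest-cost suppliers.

Without the control the market clears where 64 - p = p - 30, i.e. p* = 47 and q* = 17.
Since 58 > 47, the floor is binding.
At p = 58: qd = 64 - 58 = 6 and qs = 58 - 30 = 28.
Producer surplus without the control is ½ · (47 - 30) · 17 = 144.5.
With the floor, 6 units are sold at 58. The supply price at q = 6 is 36, so PS = ½ · [(58 - 30) + (58 - 36)] · 6 = 150.
Change in producer surplus = 150 - 144.5 = 5.5.

5.5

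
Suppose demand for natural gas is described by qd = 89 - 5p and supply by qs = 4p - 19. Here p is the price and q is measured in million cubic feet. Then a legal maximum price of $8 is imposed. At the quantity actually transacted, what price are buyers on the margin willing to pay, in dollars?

Equilibrium: 89 - 5p = 4p - 19, so 108 = 9p and p* = 12, q* = 29.
The ceiling of 8 is below the equilibrium price 12, so it binds.
At p = 8: qd = 89 - 5·8 = 49 and qs = 4·8 - 19 = 13.
Only 13 units reach the market. On the demand curve, the marginal buyer's willingness to pay at q = 13 is (89 - 13)/5 = 15.2.

15.2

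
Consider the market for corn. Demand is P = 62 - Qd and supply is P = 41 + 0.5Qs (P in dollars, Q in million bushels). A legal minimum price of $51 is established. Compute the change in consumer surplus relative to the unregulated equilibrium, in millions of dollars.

Rearranging demand gives Qd = 62 - P; rearranging supply gives Qs = 2P - 82. Setting quantity demanded equal to quantity supplied, 62 - P = 2P - 82, gives P* = 48 and Q* = 14.
Since 51 > 48, the floor is binding.
At P = 51: Qd = 62 - 51 = 11 and Qs = 2·51 - 82 = 20.
Consumer surplus without the control is ½ · (62 - 48) · 14 = 98.
With the floor, consumers buy 11 units at 51, so CS = ½ · (62 - 51) · 11 = 60.5.
Change in consumer surplus = 60.5 - 98 = -37.5.

-37.5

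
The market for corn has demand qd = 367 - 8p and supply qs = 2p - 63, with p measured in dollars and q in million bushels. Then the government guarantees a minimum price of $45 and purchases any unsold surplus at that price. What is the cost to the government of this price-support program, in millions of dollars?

900

In a free market, 367 - 8p = 2p - 63 gives the equilibrium p* = 43, q* = 23.
Since 45 > 43, the floor is binding.
At p = 45: qd = 367 - 8·45 = 7 and qs = 2·45 - 63 = 27.
Surplus = qs - qd = 20.
Government expenditure = surplus × support price = 20 × 45 = 900.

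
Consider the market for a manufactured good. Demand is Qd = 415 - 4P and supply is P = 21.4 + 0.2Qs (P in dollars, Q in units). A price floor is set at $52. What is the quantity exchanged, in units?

183

Rearranging supply gives Qs = 5P - 107. Setting quantity demanded equal to quantity supplied, 415 - 4P = 5P - 107, gives P* = 58 and Q* = 183.
Since 52 is below P* = 58, the floor does not bind and the free-market outcome prevails.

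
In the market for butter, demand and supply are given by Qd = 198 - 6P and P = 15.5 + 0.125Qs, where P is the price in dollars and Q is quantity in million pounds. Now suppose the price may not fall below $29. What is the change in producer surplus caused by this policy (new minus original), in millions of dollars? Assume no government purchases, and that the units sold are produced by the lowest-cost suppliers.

63

Rearranging supply gives Qs = 8P - 124. Setting quantity demanded equal to quantity supplied, 198 - 6P = 8P - 124, gives P* = 23 and Q* = 60.
Because the floor (29) lies above the market-clearing price, it is binding.
At P = 29: Qd = 198 - 6·29 = 24 and Qs = 8·29 - 124 = 108.
Producer surplus without the control is ½ · (23 - 15.5) · 60 = 225.
With the floor, 24 units are sold at 29. The supply price at Q = 24 is 18.5, so PS = ½ · [(29 - 15.5) + (29 - 18.5)] · 24 = 288.
Change in producer surplus = 288 - 225 = 63.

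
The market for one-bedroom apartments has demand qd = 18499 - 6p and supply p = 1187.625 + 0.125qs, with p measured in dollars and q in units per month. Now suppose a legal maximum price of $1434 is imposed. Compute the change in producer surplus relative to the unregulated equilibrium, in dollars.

-2397010

Rearranging supply gives qs = 8p - 9501. Equilibrium: 18499 - 6p = 8p - 9501, so 28000 = 14p and p* = 2000, q* = 6499.
Because the ceiling (1434) lies below the market-clearing price, it is binding.
At p = 1434: qd = 18499 - 6·1434 = 9895 and qs = 8·1434 - 9501 = 1971.
Producer surplus without the control is ½ · (2000 - 1187.625) · 6499 = 2639812.5625.
With the ceiling, producers sell 1971 units at 1434, so PS = ½ · (1434 - 1187.625) · 1971 = 242802.5625.
Change in producer surplus = 242802.5625 - 2639812.5625 = -2397010.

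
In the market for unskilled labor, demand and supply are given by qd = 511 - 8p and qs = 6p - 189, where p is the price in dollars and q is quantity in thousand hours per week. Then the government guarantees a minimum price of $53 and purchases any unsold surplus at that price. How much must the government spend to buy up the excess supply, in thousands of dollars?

Equilibrium: 511 - 8p = 6p - 189, so 700 = 14p and p* = 50, q* = 111.
Since 53 > 50, the floor is binding.
At p = 53: qd = 511 - 8·53 = 87 and qs = 6·53 - 189 = 129.
Surplus = qs - qd = 42.
Government expenditure = surplus × support price = 42 × 53 = 2226.

2226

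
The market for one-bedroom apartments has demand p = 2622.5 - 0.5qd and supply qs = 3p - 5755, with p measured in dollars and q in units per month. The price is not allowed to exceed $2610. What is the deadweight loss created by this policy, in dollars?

Rearranging demand gives qd = 5245 - 2p. In a free market, 5245 - 2p = 3p - 5755 gives the equilibrium p* = 2200, q* = 845.
Since 2610 is above p* = 2200, the ceiling does not bind and the free-market outcome prevails.
Since the control does not bind, no trades are prevented and deadweight loss is zero.

0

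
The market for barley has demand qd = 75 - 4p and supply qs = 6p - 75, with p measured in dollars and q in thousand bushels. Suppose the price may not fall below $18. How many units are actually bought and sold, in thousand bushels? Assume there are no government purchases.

Setting quantity demanded equal to quantity supplied, 75 - 4p = 6p - 75, gives p* = 15 and q* = 15.
The floor of 18 is above the equilibrium price 15, so it binds.
At p = 18: qd = 75 - 4·18 = 3 and qs = 6·18 - 75 = 33.
The quantity actually transacted is the short side, demand: 3.

3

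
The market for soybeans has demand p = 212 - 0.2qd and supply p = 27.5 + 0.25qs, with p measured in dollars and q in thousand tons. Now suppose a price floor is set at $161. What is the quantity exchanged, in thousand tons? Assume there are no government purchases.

Rearranging demand gives qd = 1060 - 5p; rearranging supply gives qs = 4p - 110. Without the control the market clears where 1060 - 5p = 4p - 110, i.e. p* = 130 and q* = 410.
Since 161 > 130, the floor is binding.
At p = 161: qd = 1060 - 5·161 = 255 and qs = 4·161 - 110 = 534.
The quantity actually transacted is the short side, demand: 255.

255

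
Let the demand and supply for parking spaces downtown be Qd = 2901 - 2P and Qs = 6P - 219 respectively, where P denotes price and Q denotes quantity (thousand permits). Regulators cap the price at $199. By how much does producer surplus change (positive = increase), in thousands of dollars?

-295668

Equilibrium: 2901 - 2P = 6P - 219, so 3120 = 8P and P* = 390, Q* = 2121.
The ceiling of 199 is below the equilibrium price 390, so it binds.
At P = 199: Qd = 2901 - 2·199 = 2503 and Qs = 6·199 - 219 = 975.
Producer surplus without the control is ½ · (390 - 36.5) · 2121 = 374886.75.
With the ceiling, producers sell 975 units at 199, so PS = ½ · (199 - 36.5) · 975 = 79218.75.
Change in producer surplus = 79218.75 - 374886.75 = -295668.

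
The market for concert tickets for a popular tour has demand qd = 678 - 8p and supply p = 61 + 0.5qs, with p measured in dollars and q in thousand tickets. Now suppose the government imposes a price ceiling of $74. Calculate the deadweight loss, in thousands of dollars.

Rearranging supply gives qs = 2p - 122. Equilibrium: 678 - 8p = 2p - 122, so 800 = 10p and p* = 80, q* = 38.
Because the ceiling (74) lies below the market-clearing price, it is binding.
At p = 74: qd = 678 - 8·74 = 86 and qs = 2·74 - 122 = 26.
Quantity traded falls to 26. At q = 26 the demand price is (678 - 26)/8 = 81.5 and the supply price is (122 + 26)/2 = 74.
Deadweight loss = ½ · (81.5 - 74) · (38 - 26) = ½ · 7.5 · 12 = 45.

45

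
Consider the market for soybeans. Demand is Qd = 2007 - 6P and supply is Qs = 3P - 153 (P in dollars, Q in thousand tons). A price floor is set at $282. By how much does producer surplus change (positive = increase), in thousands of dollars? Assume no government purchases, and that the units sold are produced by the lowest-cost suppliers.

2646

Equilibrium: 2007 - 6P = 3P - 153, so 2160 = 9P and P* = 240, Q* = 567.
Because the floor (282) lies above the market-clearing price, it is binding.
At P = 282: Qd = 2007 - 6·282 = 315 and Qs = 3·282 - 153 = 693.
Producer surplus without the control is ½ · (240 - 51) · 567 = 53581.5.
With the floor, 315 units are sold at 282. The supply price at Q = 315 is 156, so PS = ½ · [(282 - 51) + (282 - 156)] · 315 = 56227.5.
Change in producer surplus = 56227.5 - 53581.5 = 2646.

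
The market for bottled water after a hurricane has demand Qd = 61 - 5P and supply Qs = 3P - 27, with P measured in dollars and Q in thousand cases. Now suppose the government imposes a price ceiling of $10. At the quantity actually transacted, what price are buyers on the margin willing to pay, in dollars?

Without the control the market clears where 61 - 5P = 3P - 27, i.e. P* = 11 and Q* = 6.
The ceiling of 10 is below the equilibrium price 11, so it binds.
At P = 10: Qd = 61 - 5·10 = 11 and Qs = 3·10 - 27 = 3.
Only 3 units reach the market. On the demand curve, the marginal buyer's willingness to pay at Q = 3 is (61 - 3)/5 = 11.6.

11.6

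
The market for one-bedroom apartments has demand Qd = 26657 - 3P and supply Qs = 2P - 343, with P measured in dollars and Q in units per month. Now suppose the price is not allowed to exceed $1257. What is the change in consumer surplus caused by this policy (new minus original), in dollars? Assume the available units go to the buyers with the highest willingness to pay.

Equilibrium: 26657 - 3P = 2P - 343, so 27000 = 5P and P* = 5400, Q* = 10457.
Since 1257 < 5400, the ceiling is binding.
At P = 1257: Qd = 26657 - 3·1257 = 22886 and Qs = 2·1257 - 343 = 2171.
Consumer surplus without the control is ½ · (26657/3 - 5400) · 10457 = 109348849/6.
With the ceiling, 2171 units are sold at 1257 (assume they go to the highest-value buyers). The demand price at Q = 2171 is 8162, so CS = ½ · [(26657/3 - 1257) + (8162 - 1257)] · 2171 = 94657771/6.
Change in consumer surplus = 94657771/6 - 109348849/6 = -2448513.

-2448513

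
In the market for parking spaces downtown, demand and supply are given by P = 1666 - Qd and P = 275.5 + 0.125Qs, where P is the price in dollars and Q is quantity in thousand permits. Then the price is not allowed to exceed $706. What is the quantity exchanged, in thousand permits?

1236

Rearranging demand gives Qd = 1666 - P; rearranging supply gives Qs = 8P - 2204. Setting quantity demanded equal to quantity supplied, 1666 - P = 8P - 2204, gives P* = 430 and Q* = 1236.
The ceiling of 706 is above the equilibrium price 430, so it is not binding; the market clears at P* = 430, Q* = 1236.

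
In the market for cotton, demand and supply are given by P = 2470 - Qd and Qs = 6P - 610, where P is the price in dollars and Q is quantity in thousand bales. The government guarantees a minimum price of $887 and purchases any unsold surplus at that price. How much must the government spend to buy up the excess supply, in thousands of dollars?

Rearranging demand gives Qd = 2470 - P. Equilibrium: 2470 - P = 6P - 610, so 3080 = 7P and P* = 440, Q* = 2030.
The floor of 887 is above the equilibrium price 440, so it binds.
At P = 887: Qd = 2470 - 887 = 1583 and Qs = 6·887 - 610 = 4712.
Surplus = Qs - Qd = 3129.
Government expenditure = surplus × support price = 3129 × 887 = 2775423.

2775423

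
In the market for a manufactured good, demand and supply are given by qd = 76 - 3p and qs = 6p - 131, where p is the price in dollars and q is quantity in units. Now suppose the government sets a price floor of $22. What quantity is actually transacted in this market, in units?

Equilibrium: 76 - 3p = 6p - 131, so 207 = 9p and p* = 23, q* = 7.
Since 22 is below p* = 23, the floor does not bind and the free-market outcome prevails.

7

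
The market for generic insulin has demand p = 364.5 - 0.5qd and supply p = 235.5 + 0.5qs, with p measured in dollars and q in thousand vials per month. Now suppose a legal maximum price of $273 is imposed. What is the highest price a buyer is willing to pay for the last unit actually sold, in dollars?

Rearranging demand gives qd = 729 - 2p; rearranging supply gives qs = 2p - 471. Equilibrium: 729 - 2p = 2p - 471, so 1200 = 4p and p* = 300, q* = 129.
Because the ceiling (273) lies below the market-clearing price, it is binding.
At p = 273: qd = 729 - 2·273 = 183 and qs = 2·273 - 471 = 75.
Only 75 units reach the market. On the demand curve, the marginal buyer's willingness to pay at q = 75 is (729 - 75)/2 = 327.

327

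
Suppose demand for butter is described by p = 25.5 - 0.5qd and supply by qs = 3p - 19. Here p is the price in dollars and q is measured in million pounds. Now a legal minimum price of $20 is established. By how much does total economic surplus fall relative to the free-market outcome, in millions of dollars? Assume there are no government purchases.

Rearranging demand gives qd = 51 - 2p. Without the control the market clears where 51 - 2p = 3p - 19, i.e. p* = 14 and q* = 23.
Because the floor (20) lies above the market-clearing price, it is binding.
At p = 20: qd = 51 - 2·20 = 11 and qs = 3·20 - 19 = 41.
Quantity traded falls to 11. At q = 11 the demand price is (51 - 11)/2 = 20 and the supply price is (19 + 11)/3 = 10.
Deadweight loss = ½ · (20 - 10) · (23 - 11) = ½ · 10 · 12 = 60.

60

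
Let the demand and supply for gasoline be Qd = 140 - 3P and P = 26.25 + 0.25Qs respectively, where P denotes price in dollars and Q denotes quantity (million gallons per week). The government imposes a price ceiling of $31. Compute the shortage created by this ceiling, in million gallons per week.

Rearranging supply gives Qs = 4P - 105. Without the control the market clears where 140 - 3P = 4P - 105, i.e. P* = 35 and Q* = 35.
The ceiling of 31 is below the equilibrium price 35, so it binds.
At P = 31: Qd = 140 - 3·31 = 47 and Qs = 4·31 - 105 = 19.
Shortage = Qd - Qs = 47 - 19 = 28.

28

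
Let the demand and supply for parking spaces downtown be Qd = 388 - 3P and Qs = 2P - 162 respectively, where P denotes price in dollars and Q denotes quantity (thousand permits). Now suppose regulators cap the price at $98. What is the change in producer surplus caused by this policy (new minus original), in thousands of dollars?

-552

Equilibrium: 388 - 3P = 2P - 162, so 550 = 5P and P* = 110, Q* = 58.
Because the ceiling (98) lies below the market-clearing price, it is binding.
At P = 98: Qd = 388 - 3·98 = 94 and Qs = 2·98 - 162 = 34.
Producer surplus without the control is ½ · (110 - 81) · 58 = 841.
With the ceiling, producers sell 34 units at 98, so PS = ½ · (98 - 81) · 34 = 289.
Change in producer surplus = 289 - 841 = -552.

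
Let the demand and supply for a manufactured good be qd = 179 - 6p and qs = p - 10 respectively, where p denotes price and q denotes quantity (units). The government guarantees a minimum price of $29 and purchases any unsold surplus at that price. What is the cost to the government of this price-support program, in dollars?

In a free market, 179 - 6p = p - 10 gives the equilibrium p* = 27, q* = 17.
Since 29 > 27, the floor is binding.
At p = 29: qd = 179 - 6·29 = 5 and qs = 29 - 10 = 19.
Surplus = qs - qd = 14.
Government expenditure = surplus × support price = 14 × 29 = 406.

406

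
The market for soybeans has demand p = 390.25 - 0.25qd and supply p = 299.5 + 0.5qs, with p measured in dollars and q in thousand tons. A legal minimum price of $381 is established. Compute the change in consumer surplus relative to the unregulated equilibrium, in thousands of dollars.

Rearranging demand gives qd = 1561 - 4p; rearranging supply gives qs = 2p - 599. Equilibrium: 1561 - 4p = 2p - 599, so 2160 = 6p and p* = 360, q* = 121.
Because the floor (381) lies above the market-clearing price, it is binding.
At p = 381: qd = 1561 - 4·381 = 37 and qs = 2·381 - 599 = 163.
Consumer surplus without the control is ½ · (390.25 - 360) · 121 = 1830.125.
With the floor, consumers buy 37 units at 381, so CS = ½ · (390.25 - 381) · 37 = 171.125.
Change in consumer surplus = 171.125 - 1830.125 = -1659.

-1659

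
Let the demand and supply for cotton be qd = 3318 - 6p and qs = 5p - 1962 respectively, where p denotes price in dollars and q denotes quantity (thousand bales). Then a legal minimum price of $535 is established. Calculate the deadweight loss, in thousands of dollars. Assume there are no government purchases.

19965

Equilibrium: 3318 - 6p = 5p - 1962, so 5280 = 11p and p* = 480, q* = 438.
Because the floor (535) lies above the market-clearing price, it is binding.
At p = 535: qd = 3318 - 6·535 = 108 and qs = 5·535 - 1962 = 713.
Quantity traded falls to 108. At q = 108 the demand price is (3318 - 108)/6 = 535 and the supply price is (1962 + 108)/5 = 414.
Deadweight loss = ½ · (535 - 414) · (438 - 108) = ½ · 121 · 330 = 19965.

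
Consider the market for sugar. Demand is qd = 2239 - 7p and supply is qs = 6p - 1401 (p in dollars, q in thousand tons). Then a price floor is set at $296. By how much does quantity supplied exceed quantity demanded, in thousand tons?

Without the control the market clears where 2239 - 7p = 6p - 1401, i.e. p* = 280 and q* = 279.
The floor of 296 is above the equilibrium price 280, so it binds.
At p = 296: qd = 2239 - 7·296 = 167 and qs = 6·296 - 1401 = 375.
Surplus = qs - qd = 375 - 167 = 208.

208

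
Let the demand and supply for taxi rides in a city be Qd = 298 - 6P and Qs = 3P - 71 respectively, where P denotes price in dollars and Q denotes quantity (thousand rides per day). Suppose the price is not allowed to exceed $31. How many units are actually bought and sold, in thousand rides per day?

Without the control the market clears where 298 - 6P = 3P - 71, i.e. P* = 41 and Q* = 52.
Because the ceiling (31) lies below the market-clearing price, it is binding.
At P = 31: Qd = 298 - 6·31 = 112 and Qs = 3·31 - 71 = 22.
The quantity actually transacted is the short side, supply: 22.

22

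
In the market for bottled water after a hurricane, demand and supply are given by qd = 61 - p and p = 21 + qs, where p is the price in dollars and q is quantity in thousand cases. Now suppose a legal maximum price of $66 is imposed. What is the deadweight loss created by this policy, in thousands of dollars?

Rearranging supply gives qs = p - 21. In a free market, 61 - p = p - 21 gives the equilibrium p* = 41, q* = 20.
The ceiling of 66 is above the equilibrium price 41, so it is not binding; the market clears at p* = 41, q* = 20.
Since the control does not bind, no trades are prevented and deadweight loss is zero.

0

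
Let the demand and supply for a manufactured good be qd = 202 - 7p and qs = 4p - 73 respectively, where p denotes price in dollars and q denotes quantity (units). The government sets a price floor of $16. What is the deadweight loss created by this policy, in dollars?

0

Without the control the market clears where 202 - 7p = 4p - 73, i.e. p* = 25 and q* = 27.
Since 16 is below p* = 25, the floor does not bind and the free-market outcome prevails.
Since the control does not bind, no trades are prevented and deadweight loss is zero.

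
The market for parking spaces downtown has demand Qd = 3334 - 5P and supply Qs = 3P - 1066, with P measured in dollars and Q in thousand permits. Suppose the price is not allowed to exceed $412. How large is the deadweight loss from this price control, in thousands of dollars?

45705.6

Setting quantity demanded equal to quantity supplied, 3334 - 5P = 3P - 1066, gives P* = 550 and Q* = 584.
Since 412 < 550, the ceiling is binding.
At P = 412: Qd = 3334 - 5·412 = 1274 and Qs = 3·412 - 1066 = 170.
Quantity traded falls to 170. At Q = 170 the demand price is (3334 - 170)/5 = 632.8 and the supply price is (1066 + 170)/3 = 412.
Deadweight loss = ½ · (632.8 - 412) · (584 - 170) = ½ · 220.8 · 414 = 45705.6.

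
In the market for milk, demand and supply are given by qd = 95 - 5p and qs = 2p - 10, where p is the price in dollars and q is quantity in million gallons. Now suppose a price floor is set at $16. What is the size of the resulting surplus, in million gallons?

7

Setting quantity demanded equal to quantity supplied, 95 - 5p = 2p - 10, gives p* = 15 and q* = 20.
Because the floor (16) lies above the market-clearing price, it is binding.
At p = 16: qd = 95 - 5·16 = 15 and qs = 2·16 - 10 = 22.
Surplus = qs - qd = 22 - 15 = 7.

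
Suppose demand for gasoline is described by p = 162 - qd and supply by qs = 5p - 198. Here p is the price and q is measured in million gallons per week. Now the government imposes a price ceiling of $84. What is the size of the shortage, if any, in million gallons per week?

0

Rearranging demand gives qd = 162 - p. Without the control the market clears where 162 - p = 5p - 198, i.e. p* = 60 and q* = 102.
The ceiling of 84 is above the equilibrium price 60, so it is not binding; the market clears at p* = 60, q* = 102.
Since the control does not bind, there is no shortage.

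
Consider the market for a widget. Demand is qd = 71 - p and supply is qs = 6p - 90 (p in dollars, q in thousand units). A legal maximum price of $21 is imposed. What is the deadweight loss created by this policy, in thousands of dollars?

84

Without the control the market clears where 71 - p = 6p - 90, i.e. p* = 23 and q* = 48.
Because the ceiling (21) lies below the market-clearing price, it is binding.
At p = 21: qd = 71 - 21 = 50 and qs = 6·21 - 90 = 36.
Quantity traded falls to 36. At q = 36 the demand price is 71 - 36 = 35 and the supply price is (90 + 36)/6 = 21.
Deadweight loss = ½ · (35 - 21) · (48 - 36) = ½ · 14 · 12 = 84.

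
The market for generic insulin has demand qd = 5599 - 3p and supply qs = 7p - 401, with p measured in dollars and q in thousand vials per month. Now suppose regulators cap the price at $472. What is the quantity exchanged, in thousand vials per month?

2903

Equilibrium: 5599 - 3p = 7p - 401, so 6000 = 10p and p* = 600, q* = 3799.
Since 472 < 600, the ceiling is binding.
At p = 472: qd = 5599 - 3·472 = 4183 and qs = 7·472 - 401 = 2903.
The quantity actually transacted is the short side, supply: 2903.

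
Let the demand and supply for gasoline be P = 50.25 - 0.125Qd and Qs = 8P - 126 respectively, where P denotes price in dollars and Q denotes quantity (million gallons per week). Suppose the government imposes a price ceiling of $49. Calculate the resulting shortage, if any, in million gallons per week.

0

Rearranging demand gives Qd = 402 - 8P. Without the control the market clears where 402 - 8P = 8P - 126, i.e. P* = 33 and Q* = 138.
The ceiling of 49 is above the equilibrium price 33, so it is not binding; the market clears at P* = 33, Q* = 138.
Since the control does not bind, there is no shortage.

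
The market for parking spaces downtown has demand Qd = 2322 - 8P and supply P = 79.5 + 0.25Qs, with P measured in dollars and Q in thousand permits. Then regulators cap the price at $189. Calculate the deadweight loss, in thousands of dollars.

2883

Rearranging supply gives Qs = 4P - 318. Equilibrium: 2322 - 8P = 4P - 318, so 2640 = 12P and P* = 220, Q* = 562.
The ceiling of 189 is below the equilibrium price 220, so it binds.
At P = 189: Qd = 2322 - 8·189 = 810 and Qs = 4·189 - 318 = 438.
Quantity traded falls to 438. At Q = 438 the demand price is (2322 - 438)/8 = 235.5 and the supply price is (318 + 438)/4 = 189.
Deadweight loss = ½ · (235.5 - 189) · (562 - 438) = ½ · 46.5 · 124 = 2883.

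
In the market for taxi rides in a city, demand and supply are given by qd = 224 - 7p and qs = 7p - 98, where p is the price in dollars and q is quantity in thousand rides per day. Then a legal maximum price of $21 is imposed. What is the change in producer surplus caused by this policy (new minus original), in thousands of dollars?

Without the control the market clears where 224 - 7p = 7p - 98, i.e. p* = 23 and q* = 63.
The ceiling of 21 is below the equilibrium price 23, so it binds.
At p = 21: qd = 224 - 7·21 = 77 and qs = 7·21 - 98 = 49.
Producer surplus without the control is ½ · (23 - 14) · 63 = 283.5.
With the ceiling, producers sell 49 units at 21, so PS = ½ · (21 - 14) · 49 = 171.5.
Change in producer surplus = 171.5 - 283.5 = -112.

-112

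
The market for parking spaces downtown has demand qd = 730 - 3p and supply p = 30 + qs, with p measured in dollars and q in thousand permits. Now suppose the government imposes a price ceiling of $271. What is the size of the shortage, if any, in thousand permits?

Rearranging supply gives qs = p - 30. In a free market, 730 - 3p = p - 30 gives the equilibrium p* = 190, q* = 160.
Since 271 is above p* = 190, the ceiling does not bind and the free-market outcome prevails.
Since the control does not bind, there is no shortage.

0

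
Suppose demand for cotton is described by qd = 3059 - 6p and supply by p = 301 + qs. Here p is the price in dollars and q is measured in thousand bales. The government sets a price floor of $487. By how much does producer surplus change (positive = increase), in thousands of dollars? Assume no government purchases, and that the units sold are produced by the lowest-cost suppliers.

Rearranging supply gives qs = p - 301. Without the control the market clears where 3059 - 6p = p - 301, i.e. p* = 480 and q* = 179.
Because the floor (487) lies above the market-clearing price, it is binding.
At p = 487: qd = 3059 - 6·487 = 137 and qs = 487 - 301 = 186.
Producer surplus without the control is ½ · (480 - 301) · 179 = 16020.5.
With the floor, 137 units are sold at 487. The supply price at q = 137 is 438, so PS = ½ · [(487 - 301) + (487 - 438)] · 137 = 16097.5.
Change in producer surplus = 16097.5 - 16020.5 = 77.

77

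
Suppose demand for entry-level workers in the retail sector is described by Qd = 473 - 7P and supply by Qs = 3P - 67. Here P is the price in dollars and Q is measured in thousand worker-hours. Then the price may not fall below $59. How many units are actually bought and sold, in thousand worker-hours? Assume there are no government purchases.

60

Without the control the market clears where 473 - 7P = 3P - 67, i.e. P* = 54 and Q* = 95.
Because the floor (59) lies above the market-clearing price, it is binding.
At P = 59: Qd = 473 - 7·59 = 60 and Qs = 3·59 - 67 = 110.
The quantity actually transacted is the short side, demand: 60.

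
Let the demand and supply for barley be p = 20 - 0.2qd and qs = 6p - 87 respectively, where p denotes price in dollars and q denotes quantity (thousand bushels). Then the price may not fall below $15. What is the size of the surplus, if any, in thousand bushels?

0

Rearranging demand gives qd = 100 - 5p. In a free market, 100 - 5p = 6p - 87 gives the equilibrium p* = 17, q* = 15.
The floor of 15 is below the equilibrium price 17, so it is not binding; the market clears at p* = 17, q* = 15.
Since the control does not bind, there is no surplus.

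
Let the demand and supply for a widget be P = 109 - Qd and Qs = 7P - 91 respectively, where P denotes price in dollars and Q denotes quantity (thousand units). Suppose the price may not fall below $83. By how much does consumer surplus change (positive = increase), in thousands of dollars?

Rearranging demand gives Qd = 109 - P. In a free market, 109 - P = 7P - 91 gives the equilibrium P* = 25, Q* = 84.
The floor of 83 is above the equilibrium price 25, so it binds.
At P = 83: Qd = 109 - 83 = 26 and Qs = 7·83 - 91 = 490.
Consumer surplus without the control is ½ · (109 - 25) · 84 = 3528.
With the floor, consumers buy 26 units at 83, so CS = ½ · (109 - 83) · 26 = 338.
Change in consumer surplus = 338 - 3528 = -3190.

-3190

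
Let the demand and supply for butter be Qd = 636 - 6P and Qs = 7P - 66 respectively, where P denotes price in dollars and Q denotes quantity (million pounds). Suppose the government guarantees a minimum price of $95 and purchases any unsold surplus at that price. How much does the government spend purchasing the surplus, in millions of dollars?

50635

In a free market, 636 - 6P = 7P - 66 gives the equilibrium P* = 54, Q* = 312.
The floor of 95 is above the equilibrium price 54, so it binds.
At P = 95: Qd = 636 - 6·95 = 66 and Qs = 7·95 - 66 = 599.
Surplus = Qs - Qd = 533.
Government expenditure = surplus × support price = 533 × 95 = 50635.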